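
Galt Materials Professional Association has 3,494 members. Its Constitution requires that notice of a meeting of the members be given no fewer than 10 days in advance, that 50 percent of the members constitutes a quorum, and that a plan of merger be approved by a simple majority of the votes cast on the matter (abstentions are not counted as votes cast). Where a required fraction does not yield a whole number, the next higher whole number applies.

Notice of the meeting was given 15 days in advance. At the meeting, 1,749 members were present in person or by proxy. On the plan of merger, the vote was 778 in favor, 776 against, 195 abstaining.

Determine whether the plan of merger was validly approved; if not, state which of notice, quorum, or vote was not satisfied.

Valid — all requirements satisfied.

Notice: 15 days given; 10 required. Satisfied.
Quorum: 50% of 3,494 = 1,747; 1,749 present. Satisfied.
Vote: requires a majority of the votes cast (1,749 − 195 abstaining = 1,554); a majority of 1554 is 778, so 778 needed; 778 in favor. Satisfied.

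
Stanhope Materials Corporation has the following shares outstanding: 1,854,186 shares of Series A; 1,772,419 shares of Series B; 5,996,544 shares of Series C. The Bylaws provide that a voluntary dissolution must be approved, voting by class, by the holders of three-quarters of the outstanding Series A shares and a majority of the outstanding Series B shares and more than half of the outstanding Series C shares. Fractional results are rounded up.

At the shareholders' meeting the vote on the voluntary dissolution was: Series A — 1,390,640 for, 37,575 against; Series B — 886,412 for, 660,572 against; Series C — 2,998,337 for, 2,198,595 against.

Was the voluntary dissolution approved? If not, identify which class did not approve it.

Series A: 3/4 of 1854186 = 1390639.50, rounded up to 1390640; 1,390,640 required, 1,390,640 in favor — approved.
Series B: a majority of 1772419 is 886210; 886,210 required, 886,412 in favor — approved.
Series C: a majority of 5996544 is 2998273; 2,998,273 required, 2,998,337 in favor — approved.

Approved — every class gave the required vote.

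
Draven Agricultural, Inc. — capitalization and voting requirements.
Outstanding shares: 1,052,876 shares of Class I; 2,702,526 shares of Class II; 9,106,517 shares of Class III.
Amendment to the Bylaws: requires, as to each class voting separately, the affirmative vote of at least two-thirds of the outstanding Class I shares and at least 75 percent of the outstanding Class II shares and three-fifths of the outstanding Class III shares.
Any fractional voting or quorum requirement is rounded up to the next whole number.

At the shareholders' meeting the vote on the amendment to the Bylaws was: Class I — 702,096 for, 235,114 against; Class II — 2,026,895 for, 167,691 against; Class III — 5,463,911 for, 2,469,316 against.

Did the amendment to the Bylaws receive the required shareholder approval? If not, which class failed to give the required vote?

Approved — every class gave the required vote.

Class I: 2/3 of 1052876 = 701917.33, rounded up to 701918; 701,918 required, 702,096 in favor — approved.
Class II: 3/4 of 2702526 = 2026894.50, rounded up to 2026895; 2,026,895 required, 2,026,895 in favor — approved.
Class III: 3/5 of 9106517 = 5463910.20, rounded up to 5463911; 5,463,911 required, 5,463,911 in favor — approved.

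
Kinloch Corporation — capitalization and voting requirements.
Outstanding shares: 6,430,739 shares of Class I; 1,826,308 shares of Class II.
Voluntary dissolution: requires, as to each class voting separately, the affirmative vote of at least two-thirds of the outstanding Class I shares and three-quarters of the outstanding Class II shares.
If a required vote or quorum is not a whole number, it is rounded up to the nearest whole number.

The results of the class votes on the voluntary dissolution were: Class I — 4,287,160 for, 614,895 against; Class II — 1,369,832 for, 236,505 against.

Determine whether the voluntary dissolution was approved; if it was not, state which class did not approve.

Class I: 2/3 of 6430739 = 4287159.33, rounded up to 4287160; 4,287,160 required, 4,287,160 in favor — approved.
Class II: 3/4 of 1826308 = 1369731; 1,369,731 required, 1,369,832 in favor — approved.

Approved — every class gave the required vote.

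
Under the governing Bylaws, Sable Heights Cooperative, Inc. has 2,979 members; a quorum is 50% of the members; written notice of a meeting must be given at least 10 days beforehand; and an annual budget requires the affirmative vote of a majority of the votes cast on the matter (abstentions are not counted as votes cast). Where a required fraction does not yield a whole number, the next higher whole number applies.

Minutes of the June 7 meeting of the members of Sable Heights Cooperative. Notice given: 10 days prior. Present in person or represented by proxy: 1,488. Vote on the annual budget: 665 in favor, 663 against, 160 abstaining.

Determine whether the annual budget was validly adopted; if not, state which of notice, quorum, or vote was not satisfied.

Notice: 10 days given; 10 required. Satisfied.
Quorum: 50% of 2,979 = 1,489.50, rounded up to 1,490; 1,488 present. Not satisfied.
Vote: requires a majority of the votes cast (1,488 − 160 abstaining = 1,328); a majority of 1328 is 665, so 665 needed; 665 in favor. Satisfied.

Invalid — quorum requirement not satisfied.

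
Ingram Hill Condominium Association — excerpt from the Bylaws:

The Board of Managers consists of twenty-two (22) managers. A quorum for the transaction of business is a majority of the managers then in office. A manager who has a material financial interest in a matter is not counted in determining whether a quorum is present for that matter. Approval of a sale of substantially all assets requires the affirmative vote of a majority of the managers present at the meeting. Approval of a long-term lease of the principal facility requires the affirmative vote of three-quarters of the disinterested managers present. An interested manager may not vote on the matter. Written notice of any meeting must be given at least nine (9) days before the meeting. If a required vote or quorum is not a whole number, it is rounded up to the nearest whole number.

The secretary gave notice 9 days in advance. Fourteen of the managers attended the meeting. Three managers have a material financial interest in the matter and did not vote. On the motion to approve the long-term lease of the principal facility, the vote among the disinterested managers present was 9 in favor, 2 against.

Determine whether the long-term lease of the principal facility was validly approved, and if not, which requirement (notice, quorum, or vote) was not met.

Invalid — quorum requirement not satisfied.

Notice: 9 days given; 9 required (9 ≥ 9). Satisfied.
Quorum: 14 present, but the 3 interested managers do not count, leaving 11. Quorum is 12. Not satisfied.
Vote: the long-term lease of the principal facility requires three-fourths of the disinterested managers present (14 − 3 = 11). 3/4 of 11 = 8.25, rounded up to 9, so 9 affirmative votes are needed; 9 voted in favor. Satisfied. (Moot — without a quorum no business can be validly transacted.)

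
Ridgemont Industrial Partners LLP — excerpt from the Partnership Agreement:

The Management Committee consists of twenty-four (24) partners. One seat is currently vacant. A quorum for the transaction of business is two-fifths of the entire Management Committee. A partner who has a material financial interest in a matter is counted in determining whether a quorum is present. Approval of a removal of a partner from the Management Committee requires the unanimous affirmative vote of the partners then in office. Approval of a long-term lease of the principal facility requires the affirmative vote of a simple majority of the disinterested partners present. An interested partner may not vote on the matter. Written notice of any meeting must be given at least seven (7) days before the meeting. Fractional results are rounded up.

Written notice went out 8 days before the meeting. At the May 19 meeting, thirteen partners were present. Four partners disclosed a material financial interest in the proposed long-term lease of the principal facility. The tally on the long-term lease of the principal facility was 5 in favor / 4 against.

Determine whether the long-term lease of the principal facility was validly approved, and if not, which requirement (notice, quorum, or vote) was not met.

Notice: 8 days given; 7 required (8 ≥ 7). Satisfied.
Quorum: 13 present (interested partners count toward quorum); quorum is 10. Satisfied.
Vote: the long-term lease of the principal facility requires a majority of the disinterested partners present (13 − 4 = 9). A majority of 9 is 5, so 5 affirmative votes are needed; 5 voted in favor. Satisfied.

Valid — all requirements satisfied.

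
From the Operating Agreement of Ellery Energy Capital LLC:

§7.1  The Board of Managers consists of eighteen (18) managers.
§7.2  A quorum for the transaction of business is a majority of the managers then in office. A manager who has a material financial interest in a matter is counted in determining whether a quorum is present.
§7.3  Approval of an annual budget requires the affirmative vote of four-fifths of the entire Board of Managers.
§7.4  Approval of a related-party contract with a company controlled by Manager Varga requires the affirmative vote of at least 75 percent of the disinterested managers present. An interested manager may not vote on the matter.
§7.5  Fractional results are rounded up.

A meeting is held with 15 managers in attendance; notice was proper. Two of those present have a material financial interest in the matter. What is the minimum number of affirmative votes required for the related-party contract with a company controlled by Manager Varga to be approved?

The related-party contract with a company controlled by Manager Varga requires three-fourths of the disinterested managers present (15 − 2 = 13).
3/4 of 13 = 9.75, rounded up to 10.

10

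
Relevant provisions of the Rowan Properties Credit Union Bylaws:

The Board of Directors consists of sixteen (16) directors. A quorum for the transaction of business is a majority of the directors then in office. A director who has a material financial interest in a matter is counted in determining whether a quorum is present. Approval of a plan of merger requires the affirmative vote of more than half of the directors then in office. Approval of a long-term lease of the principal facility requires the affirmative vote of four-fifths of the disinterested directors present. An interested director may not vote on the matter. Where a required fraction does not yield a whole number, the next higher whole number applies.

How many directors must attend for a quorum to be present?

A majority of 16 is 9.

9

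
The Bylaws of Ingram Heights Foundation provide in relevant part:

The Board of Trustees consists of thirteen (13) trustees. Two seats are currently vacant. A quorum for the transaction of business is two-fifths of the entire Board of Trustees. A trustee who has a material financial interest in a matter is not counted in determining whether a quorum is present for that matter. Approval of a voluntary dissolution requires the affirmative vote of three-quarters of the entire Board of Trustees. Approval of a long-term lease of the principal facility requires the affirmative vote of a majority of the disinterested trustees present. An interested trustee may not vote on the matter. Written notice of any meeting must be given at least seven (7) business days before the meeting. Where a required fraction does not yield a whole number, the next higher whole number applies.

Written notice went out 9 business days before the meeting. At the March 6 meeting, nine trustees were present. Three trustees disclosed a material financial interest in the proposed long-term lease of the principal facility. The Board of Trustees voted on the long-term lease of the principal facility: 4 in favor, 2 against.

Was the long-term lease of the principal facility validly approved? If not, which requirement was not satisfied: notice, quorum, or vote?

Notice: 9 business days given; 7 required (9 ≥ 7). Satisfied.
Quorum: 9 present, but the 3 interested trustees do not count, leaving 6. Quorum is 6. Satisfied.
Vote: the long-term lease of the principal facility requires a majority of the disinterested trustees present (9 − 3 = 6). A majority of 6 is 4, so 4 affirmative votes are needed; 4 voted in favor. Satisfied.

Valid — all requirements satisfied.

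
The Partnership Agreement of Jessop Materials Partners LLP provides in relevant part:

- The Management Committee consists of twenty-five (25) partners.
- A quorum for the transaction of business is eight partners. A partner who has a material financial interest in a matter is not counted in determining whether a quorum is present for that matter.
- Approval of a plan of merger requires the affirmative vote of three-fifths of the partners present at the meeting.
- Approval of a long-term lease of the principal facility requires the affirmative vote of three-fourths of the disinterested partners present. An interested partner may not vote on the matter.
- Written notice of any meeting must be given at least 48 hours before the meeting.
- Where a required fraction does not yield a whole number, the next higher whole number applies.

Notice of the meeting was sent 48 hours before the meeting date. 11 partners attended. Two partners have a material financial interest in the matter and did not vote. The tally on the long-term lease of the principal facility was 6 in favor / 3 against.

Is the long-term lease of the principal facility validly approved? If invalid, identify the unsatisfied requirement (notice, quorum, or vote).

Invalid — vote requirement not satisfied.

Notice: 48 hours given; 48 required (48 ≥ 48). Satisfied.
Quorum: 11 present, but the 2 interested partners do not count, leaving 9. Quorum is 8. Satisfied.
Vote: the long-term lease of the principal facility requires three-fourths of the disinterested partners present (11 − 2 = 9). 3/4 of 9 = 6.75, rounded up to 7, so 7 affirmative votes are needed; 6 voted in favor. Not satisfied.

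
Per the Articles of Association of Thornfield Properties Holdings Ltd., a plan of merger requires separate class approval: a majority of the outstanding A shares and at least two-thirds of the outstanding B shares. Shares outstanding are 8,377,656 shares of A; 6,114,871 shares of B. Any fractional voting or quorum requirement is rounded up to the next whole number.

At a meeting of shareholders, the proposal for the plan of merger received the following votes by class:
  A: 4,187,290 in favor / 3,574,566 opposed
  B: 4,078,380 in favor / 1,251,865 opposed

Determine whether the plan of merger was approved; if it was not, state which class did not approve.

Not approved — the A shares did not give the required vote.

A: a majority of 8377656 is 4188829; 4,188,829 required, 4,187,290 in favor — not approved.
B: 2/3 of 6114871 = 4076580.67, rounded up to 4076581; 4,076,581 required, 4,078,380 in favor — approved.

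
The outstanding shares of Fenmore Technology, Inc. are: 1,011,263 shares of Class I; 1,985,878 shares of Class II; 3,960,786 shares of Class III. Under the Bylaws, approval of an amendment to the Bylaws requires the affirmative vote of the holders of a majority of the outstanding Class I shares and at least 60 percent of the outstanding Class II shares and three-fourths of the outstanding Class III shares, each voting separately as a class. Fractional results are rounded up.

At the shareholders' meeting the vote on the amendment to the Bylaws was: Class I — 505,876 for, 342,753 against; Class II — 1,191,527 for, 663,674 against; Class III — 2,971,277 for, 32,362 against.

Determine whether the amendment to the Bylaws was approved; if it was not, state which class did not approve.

Class I: a majority of 1011263 is 505632; 505,632 required, 505,876 in favor — approved.
Class II: 3/5 of 1985878 = 1191526.80, rounded up to 1191527; 1,191,527 required, 1,191,527 in favor — approved.
Class III: 3/4 of 3960786 = 2970589.50, rounded up to 2970590; 2,970,590 required, 2,971,277 in favor — approved.

Approved — every class gave the required vote.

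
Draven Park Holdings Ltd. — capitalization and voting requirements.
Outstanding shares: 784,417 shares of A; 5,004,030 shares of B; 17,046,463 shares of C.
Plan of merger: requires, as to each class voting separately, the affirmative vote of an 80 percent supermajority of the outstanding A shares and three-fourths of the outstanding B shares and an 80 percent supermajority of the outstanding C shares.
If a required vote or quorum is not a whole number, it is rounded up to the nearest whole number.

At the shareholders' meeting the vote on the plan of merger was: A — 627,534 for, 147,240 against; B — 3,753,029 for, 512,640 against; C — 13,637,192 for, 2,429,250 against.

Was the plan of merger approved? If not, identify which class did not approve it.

A: 4/5 of 784417 = 627533.60, rounded up to 627534; 627,534 required, 627,534 in favor — approved.
B: 3/4 of 5004030 = 3753022.50, rounded up to 3753023; 3,753,023 required, 3,753,029 in favor — approved.
C: 4/5 of 17046463 = 13637170.40, rounded up to 13637171; 13,637,171 required, 13,637,192 in favor — approved.

Approved — every class gave the required vote.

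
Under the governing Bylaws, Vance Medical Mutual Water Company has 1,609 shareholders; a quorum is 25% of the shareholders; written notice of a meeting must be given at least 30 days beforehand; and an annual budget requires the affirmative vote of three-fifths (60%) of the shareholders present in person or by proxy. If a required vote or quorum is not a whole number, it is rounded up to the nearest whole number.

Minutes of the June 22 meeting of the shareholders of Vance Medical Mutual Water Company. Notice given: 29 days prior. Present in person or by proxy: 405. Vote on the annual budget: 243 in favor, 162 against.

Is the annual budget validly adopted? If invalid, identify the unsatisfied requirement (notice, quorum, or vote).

Invalid — notice requirement not satisfied.

Notice: 29 days given; 30 required. Not satisfied.
Quorum: 25% of 1,609 = 402.25, rounded up to 403; 405 present. Satisfied.
Vote: requires three-fifths of those present (405); 3/5 of 405 = 243, so 243 needed; 243 in favor. Satisfied.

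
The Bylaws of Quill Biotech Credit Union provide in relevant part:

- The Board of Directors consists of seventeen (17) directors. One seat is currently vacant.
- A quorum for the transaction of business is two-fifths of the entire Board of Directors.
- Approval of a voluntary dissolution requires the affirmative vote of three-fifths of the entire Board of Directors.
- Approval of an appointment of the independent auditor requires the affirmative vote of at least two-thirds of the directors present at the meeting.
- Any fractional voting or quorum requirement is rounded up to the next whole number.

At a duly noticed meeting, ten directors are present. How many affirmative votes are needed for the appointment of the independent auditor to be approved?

7

The appointment of the independent auditor requires two-thirds of the directors present (10).
2/3 of 10 = 6.67, rounded up to 7.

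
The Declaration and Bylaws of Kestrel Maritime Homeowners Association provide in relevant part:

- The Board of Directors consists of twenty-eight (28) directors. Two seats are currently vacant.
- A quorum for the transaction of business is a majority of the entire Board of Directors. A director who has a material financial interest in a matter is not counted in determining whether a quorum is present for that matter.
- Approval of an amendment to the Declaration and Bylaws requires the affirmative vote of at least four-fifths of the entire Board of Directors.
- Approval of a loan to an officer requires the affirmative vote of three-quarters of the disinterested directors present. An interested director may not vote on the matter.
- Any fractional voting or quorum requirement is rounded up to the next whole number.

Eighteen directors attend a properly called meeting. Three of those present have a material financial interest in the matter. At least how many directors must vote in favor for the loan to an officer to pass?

The loan to an officer requires three-fourths of the disinterested directors present (18 − 3 = 15).
3/4 of 15 = 11.25, rounded up to 12.

12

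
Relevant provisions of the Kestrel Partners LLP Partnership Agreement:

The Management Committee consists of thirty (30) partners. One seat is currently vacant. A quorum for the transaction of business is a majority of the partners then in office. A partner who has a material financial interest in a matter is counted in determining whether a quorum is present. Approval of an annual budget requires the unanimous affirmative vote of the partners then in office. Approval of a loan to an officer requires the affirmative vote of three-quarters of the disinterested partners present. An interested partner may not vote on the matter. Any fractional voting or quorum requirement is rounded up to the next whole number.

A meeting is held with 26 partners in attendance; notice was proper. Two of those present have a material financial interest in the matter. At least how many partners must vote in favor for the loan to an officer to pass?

The loan to an officer requires three-fourths of the disinterested partners present (26 − 2 = 24).
3/4 of 24 = 18.

18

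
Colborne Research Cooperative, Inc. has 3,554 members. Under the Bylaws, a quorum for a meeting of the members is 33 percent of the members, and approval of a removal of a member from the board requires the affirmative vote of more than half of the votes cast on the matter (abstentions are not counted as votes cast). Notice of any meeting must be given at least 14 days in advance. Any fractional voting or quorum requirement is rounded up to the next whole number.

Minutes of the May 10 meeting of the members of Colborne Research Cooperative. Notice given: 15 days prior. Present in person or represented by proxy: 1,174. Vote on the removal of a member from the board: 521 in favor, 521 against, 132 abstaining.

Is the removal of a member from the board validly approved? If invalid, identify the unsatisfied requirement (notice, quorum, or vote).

Invalid — vote requirement not satisfied.

Notice: 15 days given; 14 required. Satisfied.
Quorum: 33% of 3,554 = 1,172.82, rounded up to 1,173; 1,174 present. Satisfied.
Vote: requires a majority of the votes cast (1,174 − 132 abstaining = 1,042); a majority of 1042 is 522, so 522 needed; 521 in favor. Not satisfied.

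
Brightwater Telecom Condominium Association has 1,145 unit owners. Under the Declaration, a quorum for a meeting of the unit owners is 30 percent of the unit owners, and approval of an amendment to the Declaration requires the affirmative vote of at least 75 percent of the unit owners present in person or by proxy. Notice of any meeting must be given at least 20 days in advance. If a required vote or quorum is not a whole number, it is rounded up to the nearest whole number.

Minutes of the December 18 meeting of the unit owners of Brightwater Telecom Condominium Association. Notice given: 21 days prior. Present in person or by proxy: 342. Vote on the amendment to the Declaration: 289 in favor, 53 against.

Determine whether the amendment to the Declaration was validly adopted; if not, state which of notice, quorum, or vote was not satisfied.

Invalid — quorum requirement not satisfied.

Notice: 21 days given; 20 required. Satisfied.
Quorum: 30% of 1,145 = 343.50, rounded up to 344; 342 present. Not satisfied.
Vote: requires three-fourths of those present (342); 3/4 of 342 = 256.50, rounded up to 257, so 257 needed; 289 in favor. Satisfied.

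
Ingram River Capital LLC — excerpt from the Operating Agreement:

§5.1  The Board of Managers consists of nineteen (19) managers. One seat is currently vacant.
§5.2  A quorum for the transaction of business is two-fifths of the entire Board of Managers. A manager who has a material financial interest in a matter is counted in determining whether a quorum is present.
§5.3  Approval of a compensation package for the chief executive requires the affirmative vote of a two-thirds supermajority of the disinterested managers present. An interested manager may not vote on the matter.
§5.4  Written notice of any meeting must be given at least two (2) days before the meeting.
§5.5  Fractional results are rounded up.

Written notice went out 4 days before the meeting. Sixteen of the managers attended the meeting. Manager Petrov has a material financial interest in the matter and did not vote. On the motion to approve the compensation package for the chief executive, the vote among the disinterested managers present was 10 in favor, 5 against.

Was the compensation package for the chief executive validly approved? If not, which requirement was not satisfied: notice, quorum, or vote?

Notice: 4 days given; 2 required (4 ≥ 2). Satisfied.
Quorum: 16 present (interested managers count toward quorum); quorum is 8. Satisfied.
Vote: the compensation package for the chief executive requires two-thirds of the disinterested managers present (16 − 1 = 15). 2/3 of 15 = 10, so 10 affirmative votes are needed; 10 voted in favor. Satisfied.

Valid — all requirements satisfied.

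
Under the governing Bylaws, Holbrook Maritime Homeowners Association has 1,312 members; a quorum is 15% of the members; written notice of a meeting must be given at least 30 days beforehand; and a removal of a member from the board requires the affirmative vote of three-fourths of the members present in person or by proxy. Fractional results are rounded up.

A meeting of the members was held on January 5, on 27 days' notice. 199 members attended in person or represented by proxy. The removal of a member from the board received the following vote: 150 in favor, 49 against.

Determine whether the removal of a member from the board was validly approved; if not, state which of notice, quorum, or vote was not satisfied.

Notice: 27 days given; 30 required. Not satisfied.
Quorum: 15% of 1,312 = 196.80, rounded up to 197; 199 present. Satisfied.
Vote: requires three-fourths of those present (199); 3/4 of 199 = 149.25, rounded up to 150, so 150 needed; 150 in favor. Satisfied.

Invalid — notice requirement not satisfied.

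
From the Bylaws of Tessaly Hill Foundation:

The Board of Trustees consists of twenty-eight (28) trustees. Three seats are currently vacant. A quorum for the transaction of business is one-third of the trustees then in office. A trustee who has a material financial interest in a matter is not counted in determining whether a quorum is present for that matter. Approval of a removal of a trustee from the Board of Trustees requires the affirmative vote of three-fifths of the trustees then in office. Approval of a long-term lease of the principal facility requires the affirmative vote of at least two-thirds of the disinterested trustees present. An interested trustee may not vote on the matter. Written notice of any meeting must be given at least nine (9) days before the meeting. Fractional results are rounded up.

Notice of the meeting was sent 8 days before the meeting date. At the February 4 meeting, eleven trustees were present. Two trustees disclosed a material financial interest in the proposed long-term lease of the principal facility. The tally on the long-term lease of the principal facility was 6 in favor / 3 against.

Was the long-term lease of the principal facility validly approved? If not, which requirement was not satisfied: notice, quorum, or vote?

Notice: 8 days given; 9 required (8 < 9). Not satisfied.
Quorum: 11 present, but the 2 interested trustees do not count, leaving 9. Quorum is 9. Satisfied.
Vote: the long-term lease of the principal facility requires two-thirds of the disinterested trustees present (11 − 2 = 9). 2/3 of 9 = 6, so 6 affirmative votes are needed; 6 voted in favor. Satisfied.

Invalid — notice requirement not satisfied.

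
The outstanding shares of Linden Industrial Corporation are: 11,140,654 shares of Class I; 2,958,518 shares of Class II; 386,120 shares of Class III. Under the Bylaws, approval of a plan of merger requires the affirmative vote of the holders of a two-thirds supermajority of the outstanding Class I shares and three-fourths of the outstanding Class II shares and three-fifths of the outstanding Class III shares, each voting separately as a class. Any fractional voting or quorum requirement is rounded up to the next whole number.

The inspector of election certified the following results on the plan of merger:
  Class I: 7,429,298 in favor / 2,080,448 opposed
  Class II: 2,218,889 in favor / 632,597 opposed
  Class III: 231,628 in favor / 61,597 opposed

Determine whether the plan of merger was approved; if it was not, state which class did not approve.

Class I: 2/3 of 11140654 = 7427102.67, rounded up to 7427103; 7,427,103 required, 7,429,298 in favor — approved.
Class II: 3/4 of 2958518 = 2218888.50, rounded up to 2218889; 2,218,889 required, 2,218,889 in favor — approved.
Class III: 3/5 of 386120 = 231672; 231,672 required, 231,628 in favor — not approved.

Not approved — the Class III shares did not give the required vote.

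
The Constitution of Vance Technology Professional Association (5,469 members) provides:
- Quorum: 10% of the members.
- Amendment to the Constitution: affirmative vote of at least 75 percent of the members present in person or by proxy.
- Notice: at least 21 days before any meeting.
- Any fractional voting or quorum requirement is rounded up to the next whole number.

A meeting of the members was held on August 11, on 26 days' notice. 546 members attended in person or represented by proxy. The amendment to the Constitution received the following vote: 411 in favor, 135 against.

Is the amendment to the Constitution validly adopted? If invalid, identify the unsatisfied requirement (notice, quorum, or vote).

Notice: 26 days given; 21 required. Satisfied.
Quorum: 10% of 5,469 = 546.90, rounded up to 547; 546 present. Not satisfied.
Vote: requires three-fourths of those present (546); 3/4 of 546 = 409.50, rounded up to 410, so 410 needed; 411 in favor. Satisfied.

Invalid — quorum requirement not satisfied.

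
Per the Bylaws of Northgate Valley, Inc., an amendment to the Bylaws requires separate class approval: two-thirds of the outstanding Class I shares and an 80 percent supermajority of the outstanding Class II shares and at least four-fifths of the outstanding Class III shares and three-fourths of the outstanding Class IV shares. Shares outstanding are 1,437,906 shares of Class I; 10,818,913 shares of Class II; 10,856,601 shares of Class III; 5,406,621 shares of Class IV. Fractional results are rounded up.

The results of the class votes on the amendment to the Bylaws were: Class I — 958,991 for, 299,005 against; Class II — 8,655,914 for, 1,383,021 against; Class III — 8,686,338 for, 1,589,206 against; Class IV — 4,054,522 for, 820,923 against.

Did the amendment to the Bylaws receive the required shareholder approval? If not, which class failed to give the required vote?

Class I: 2/3 of 1437906 = 958604; 958,604 required, 958,991 in favor — approved.
Class II: 4/5 of 10818913 = 8655130.40, rounded up to 8655131; 8,655,131 required, 8,655,914 in favor — approved.
Class III: 4/5 of 10856601 = 8685280.80, rounded up to 8685281; 8,685,281 required, 8,686,338 in favor — approved.
Class IV: 3/4 of 5406621 = 4054965.75, rounded up to 4054966; 4,054,966 required, 4,054,522 in favor — not approved.

Not approved — the Class IV shares did not give the required vote.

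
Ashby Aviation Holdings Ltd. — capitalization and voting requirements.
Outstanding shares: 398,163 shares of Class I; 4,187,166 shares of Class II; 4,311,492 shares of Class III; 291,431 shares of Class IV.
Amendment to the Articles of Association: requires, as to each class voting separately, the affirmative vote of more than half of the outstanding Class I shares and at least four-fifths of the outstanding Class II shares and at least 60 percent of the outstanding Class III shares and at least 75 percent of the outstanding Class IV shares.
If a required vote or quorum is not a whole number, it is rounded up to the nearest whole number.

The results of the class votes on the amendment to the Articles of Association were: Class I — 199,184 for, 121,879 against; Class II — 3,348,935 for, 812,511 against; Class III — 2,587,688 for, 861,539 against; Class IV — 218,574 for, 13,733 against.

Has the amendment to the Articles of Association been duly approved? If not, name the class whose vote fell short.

Not approved — the Class II shares did not give the required vote.

Class I: a majority of 398163 is 199082; 199,082 required, 199,184 in favor — approved.
Class II: 4/5 of 4187166 = 3349732.80, rounded up to 3349733; 3,349,733 required, 3,348,935 in favor — not approved.
Class III: 3/5 of 4311492 = 2586895.20, rounded up to 2586896; 2,586,896 required, 2,587,688 in favor — approved.
Class IV: 3/4 of 291431 = 218573.25, rounded up to 218574; 218,574 required, 218,574 in favor — approved.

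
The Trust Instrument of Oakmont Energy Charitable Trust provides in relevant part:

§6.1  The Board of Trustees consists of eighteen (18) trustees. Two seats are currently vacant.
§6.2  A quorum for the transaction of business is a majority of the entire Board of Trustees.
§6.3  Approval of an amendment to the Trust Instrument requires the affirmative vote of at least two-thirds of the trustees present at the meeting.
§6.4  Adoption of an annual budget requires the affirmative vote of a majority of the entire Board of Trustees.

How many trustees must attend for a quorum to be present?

A majority of 18 is 10.

10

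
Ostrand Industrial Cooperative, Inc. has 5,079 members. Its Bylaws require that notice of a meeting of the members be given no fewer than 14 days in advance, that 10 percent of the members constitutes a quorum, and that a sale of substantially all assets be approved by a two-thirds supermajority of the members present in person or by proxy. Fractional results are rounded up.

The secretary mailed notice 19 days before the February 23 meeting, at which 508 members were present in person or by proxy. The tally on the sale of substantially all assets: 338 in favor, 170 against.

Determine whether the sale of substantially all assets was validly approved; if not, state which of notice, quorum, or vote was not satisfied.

Notice: 19 days given; 14 required. Satisfied.
Quorum: 10% of 5,079 = 507.90, rounded up to 508; 508 present. Satisfied.
Vote: requires two-thirds of those present (508); 2/3 of 508 = 338.67, rounded up to 339, so 339 needed; 338 in favor. Not satisfied.

Invalid — vote requirement not satisfied.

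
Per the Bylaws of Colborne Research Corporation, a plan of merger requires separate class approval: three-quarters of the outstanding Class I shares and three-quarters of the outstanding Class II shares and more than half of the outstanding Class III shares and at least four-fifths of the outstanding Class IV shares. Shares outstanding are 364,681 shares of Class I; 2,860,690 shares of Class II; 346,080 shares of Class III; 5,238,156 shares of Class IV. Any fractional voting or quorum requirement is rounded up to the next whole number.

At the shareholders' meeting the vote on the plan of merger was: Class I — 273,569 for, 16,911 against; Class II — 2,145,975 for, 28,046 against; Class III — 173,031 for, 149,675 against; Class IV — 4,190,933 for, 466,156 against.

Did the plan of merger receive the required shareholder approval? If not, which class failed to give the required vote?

Not approved — the Class III shares did not give the required vote.

Class I: 3/4 of 364681 = 273510.75, rounded up to 273511; 273,511 required, 273,569 in favor — approved.
Class II: 3/4 of 2860690 = 2145517.50, rounded up to 2145518; 2,145,518 required, 2,145,975 in favor — approved.
Class III: a majority of 346080 is 173041; 173,041 required, 173,031 in favor — not approved.
Class IV: 4/5 of 5238156 = 4190524.80, rounded up to 4190525; 4,190,525 required, 4,190,933 in favor — approved.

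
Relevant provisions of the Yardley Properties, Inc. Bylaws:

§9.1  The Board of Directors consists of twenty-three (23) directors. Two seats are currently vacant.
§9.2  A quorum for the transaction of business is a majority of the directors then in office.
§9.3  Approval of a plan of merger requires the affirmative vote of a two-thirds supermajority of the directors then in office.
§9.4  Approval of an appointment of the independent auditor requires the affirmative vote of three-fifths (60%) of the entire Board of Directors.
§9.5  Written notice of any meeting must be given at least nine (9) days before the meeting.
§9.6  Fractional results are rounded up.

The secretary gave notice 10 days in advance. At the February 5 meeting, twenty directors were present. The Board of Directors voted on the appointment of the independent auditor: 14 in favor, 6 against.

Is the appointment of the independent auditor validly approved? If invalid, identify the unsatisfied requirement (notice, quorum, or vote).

Valid — all requirements satisfied.

Notice: 10 days given; 9 required (10 ≥ 9). Satisfied.
Quorum: 20 present; quorum is 11. Satisfied.
Vote: the appointment of the independent auditor requires three-fifths of the entire Board of Directors (23). 3/5 of 23 = 13.80, rounded up to 14, so 14 affirmative votes are needed; 14 voted in favor. Satisfied.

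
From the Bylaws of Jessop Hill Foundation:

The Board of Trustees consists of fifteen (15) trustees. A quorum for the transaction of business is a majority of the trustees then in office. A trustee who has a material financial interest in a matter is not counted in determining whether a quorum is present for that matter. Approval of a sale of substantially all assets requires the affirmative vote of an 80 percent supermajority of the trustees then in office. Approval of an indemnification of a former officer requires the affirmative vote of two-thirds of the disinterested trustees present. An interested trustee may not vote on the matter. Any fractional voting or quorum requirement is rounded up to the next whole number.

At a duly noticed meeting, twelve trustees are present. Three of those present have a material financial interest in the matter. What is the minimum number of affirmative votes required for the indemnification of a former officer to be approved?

The indemnification of a former officer requires two-thirds of the disinterested trustees present (12 − 3 = 9).
2/3 of 9 = 6.

6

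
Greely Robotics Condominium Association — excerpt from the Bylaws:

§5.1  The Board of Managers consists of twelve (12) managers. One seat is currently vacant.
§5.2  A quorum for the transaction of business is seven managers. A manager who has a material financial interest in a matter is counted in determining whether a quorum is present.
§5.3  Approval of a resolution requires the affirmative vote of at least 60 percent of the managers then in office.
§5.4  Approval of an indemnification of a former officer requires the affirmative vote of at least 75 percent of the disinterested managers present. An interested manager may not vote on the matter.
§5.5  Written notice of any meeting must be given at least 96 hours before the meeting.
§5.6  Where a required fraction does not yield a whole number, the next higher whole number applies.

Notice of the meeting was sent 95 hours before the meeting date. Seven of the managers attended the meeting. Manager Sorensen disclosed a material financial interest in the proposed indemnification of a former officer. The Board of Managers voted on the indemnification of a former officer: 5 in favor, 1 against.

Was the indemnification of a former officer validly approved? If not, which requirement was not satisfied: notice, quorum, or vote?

Invalid — notice requirement not satisfied.

Notice: 95 hours given; 96 required (95 < 96). Not satisfied.
Quorum: 7 present (interested managers count toward quorum); quorum is 7. Satisfied.
Vote: the indemnification of a former officer requires three-fourths of the disinterested managers present (7 − 1 = 6). 3/4 of 6 = 4.50, rounded up to 5, so 5 affirmative votes are needed; 5 voted in favor. Satisfied.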